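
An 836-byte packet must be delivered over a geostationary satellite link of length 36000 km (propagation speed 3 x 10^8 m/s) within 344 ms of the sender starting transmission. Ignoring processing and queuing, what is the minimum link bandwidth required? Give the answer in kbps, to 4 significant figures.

29.86 kbps

L = 6688 bits.
Propagation delay = 36000000 / 300000000 = 120 ms.
Transmission budget = 344 − 120 = 224 ms.
R ≥ L / t_tx = 6688 bits / 0.224 s = 29.86 kbps.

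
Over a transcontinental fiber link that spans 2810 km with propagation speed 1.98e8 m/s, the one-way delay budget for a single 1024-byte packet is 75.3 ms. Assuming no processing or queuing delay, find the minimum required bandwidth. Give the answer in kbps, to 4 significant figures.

L = 8192 bits.
Propagation delay = 2810000 / 198000000 = 14.1919 ms.
Transmission budget = 75.3 − 14.1919 = 61.1081 ms.
R ≥ L / t_tx = 8192 bits / 0.0611081 s = 134.1 kbps.

134.1 kbps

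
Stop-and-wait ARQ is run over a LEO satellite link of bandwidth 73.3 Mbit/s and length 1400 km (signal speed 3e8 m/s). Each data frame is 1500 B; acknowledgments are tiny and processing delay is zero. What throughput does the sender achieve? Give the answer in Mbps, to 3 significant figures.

1.26 Mbps

t_tx = L/R = 12000/73300000 = 0.000163711 s.
t_prop = 1400000/300000000 = 0.00466667 s; RTT = 0.00933333 s.
Cycle = t_tx + RTT = 0.00949704 s.
Throughput = L / cycle = 12000 / 0.00949704 = 1.26 Mbps.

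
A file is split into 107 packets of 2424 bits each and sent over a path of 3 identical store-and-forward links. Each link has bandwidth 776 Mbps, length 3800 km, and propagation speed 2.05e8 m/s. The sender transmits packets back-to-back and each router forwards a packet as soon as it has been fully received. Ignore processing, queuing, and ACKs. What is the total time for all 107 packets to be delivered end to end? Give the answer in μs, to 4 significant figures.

Per-hop transmission t_tx = L/R = 2424/776000000 = 3.12371 μs.
Per-hop propagation t_prop = 3800000/2.05e+08 = 18536.6 μs.
Pipeline fill: first packet needs 3·t_tx to clear all hops; remaining 106 packets each add one t_tx.
Total = (3+107-1)·t_tx + 3·t_prop = 109·3.12371 + 3·18536.6 = 55950 μs.

55950 μs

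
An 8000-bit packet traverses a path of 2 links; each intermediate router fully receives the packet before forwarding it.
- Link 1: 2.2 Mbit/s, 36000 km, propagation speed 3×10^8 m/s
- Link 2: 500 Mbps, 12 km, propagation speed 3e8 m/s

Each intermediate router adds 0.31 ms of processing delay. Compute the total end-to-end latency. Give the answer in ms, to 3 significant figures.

124 ms

Transmission delays (L/R per hop): 3.63636, 0.016 ms; sum = 3.65236 ms.
Propagation delays (d/s per hop): 120, 0.04 ms; sum = 120.04 ms.
Processing at 1 router(s): 1 × 0.31 ms = 0.31 ms.
End-to-end = 124 ms.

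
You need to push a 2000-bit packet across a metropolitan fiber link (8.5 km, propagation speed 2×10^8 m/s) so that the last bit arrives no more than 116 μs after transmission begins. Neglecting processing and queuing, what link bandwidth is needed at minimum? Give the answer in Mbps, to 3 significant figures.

Propagation delay = 8500 / 200000000 = 42.5 μs.
Transmission budget = 116 − 42.5 = 73.5 μs.
R ≥ L / t_tx = 2000 bits / 7.35e-05 s = 27.2 Mbps.

27.2 Mbps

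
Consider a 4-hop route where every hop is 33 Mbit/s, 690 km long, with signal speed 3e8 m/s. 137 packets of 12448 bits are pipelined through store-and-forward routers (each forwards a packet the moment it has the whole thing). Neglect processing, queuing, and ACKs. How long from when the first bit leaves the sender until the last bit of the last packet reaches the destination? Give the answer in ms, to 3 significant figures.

62.0 ms

Per-hop transmission t_tx = L/R = 12448/33000000 = 0.377212 ms.
Per-hop propagation t_prop = 690000/300000000 = 2.3 ms.
Pipeline fill: first packet needs 4·t_tx to clear all hops; remaining 136 packets each add one t_tx.
Total = (4+137-1)·t_tx + 4·t_prop = 140·0.377212 + 4·2.3 = 62.0 ms.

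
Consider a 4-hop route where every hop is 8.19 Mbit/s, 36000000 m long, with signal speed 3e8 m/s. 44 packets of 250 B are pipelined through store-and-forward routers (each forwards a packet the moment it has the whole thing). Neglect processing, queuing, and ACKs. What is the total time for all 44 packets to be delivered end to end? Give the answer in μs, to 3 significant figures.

Per-hop transmission t_tx = L/R = 2000/8.19e+06 = 244.2 μs.
Per-hop propagation t_prop = 36000000/300000000 = 120000 μs.
Pipeline fill: first packet needs 4·t_tx to clear all hops; remaining 43 packets each add one t_tx.
Total = (4+44-1)·t_tx + 4·t_prop = 47·244.2 + 4·120000 = 491000 μs.

491000 μs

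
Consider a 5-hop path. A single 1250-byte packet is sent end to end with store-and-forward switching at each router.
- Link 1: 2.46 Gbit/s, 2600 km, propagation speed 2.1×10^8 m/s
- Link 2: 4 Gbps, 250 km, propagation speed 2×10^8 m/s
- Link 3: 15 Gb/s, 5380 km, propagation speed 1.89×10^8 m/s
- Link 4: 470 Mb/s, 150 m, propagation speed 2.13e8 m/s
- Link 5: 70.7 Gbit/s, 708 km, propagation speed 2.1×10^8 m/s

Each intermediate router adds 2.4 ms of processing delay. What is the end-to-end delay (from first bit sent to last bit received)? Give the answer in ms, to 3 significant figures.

L = 1250 × 8 = 10000 bits.
Transmission delays (L/R per hop): 0.00406504, 0.0025, 0.000666667, 0.0212766, 0.000141443 ms; sum = 0.0286497 ms.
Propagation delays (d/s per hop): 12.381, 1.25, 28.4656, 0.000704225, 3.37143 ms; sum = 45.4687 ms.
Processing at 4 router(s): 4 × 2.4 ms = 9.6 ms.
End-to-end = 55.1 ms.

55.1 ms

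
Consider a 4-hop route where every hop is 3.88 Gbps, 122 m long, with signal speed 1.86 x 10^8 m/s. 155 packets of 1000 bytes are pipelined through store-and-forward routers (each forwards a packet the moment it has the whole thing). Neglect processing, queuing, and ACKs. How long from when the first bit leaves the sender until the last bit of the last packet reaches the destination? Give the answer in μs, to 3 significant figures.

328 μs

Per-hop transmission t_tx = L/R = 8000/3880000000 = 2.06186 μs.
Per-hop propagation t_prop = 122/186000000 = 0.655914 μs.
Pipeline fill: first packet needs 4·t_tx to clear all hops; remaining 154 packets each add one t_tx.
Total = (4+155-1)·t_tx + 4·t_prop = 158·2.06186 + 4·0.655914 = 328 μs.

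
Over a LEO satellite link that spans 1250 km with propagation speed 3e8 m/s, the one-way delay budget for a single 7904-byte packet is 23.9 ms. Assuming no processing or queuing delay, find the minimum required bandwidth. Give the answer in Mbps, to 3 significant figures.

3.20 Mbps

L = 63232 bits.
Propagation delay = 1250000 / 300000000 = 4.16667 ms.
Transmission budget = 23.9 − 4.16667 = 19.7333 ms.
R ≥ L / t_tx = 63232 bits / 0.0197333 s = 3.20 Mbps.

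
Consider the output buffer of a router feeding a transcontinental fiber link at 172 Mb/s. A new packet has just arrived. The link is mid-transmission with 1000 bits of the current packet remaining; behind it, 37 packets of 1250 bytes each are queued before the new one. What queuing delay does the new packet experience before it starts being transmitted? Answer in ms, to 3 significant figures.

Each queued packet: L/R = 10000/172000000 = 0.0581395 ms.
37 queued → 2.15116 ms.
Plus remaining 1000 bits of current packet: 0.00581395 ms.
Queuing delay = 2.16 ms.

2.16 ms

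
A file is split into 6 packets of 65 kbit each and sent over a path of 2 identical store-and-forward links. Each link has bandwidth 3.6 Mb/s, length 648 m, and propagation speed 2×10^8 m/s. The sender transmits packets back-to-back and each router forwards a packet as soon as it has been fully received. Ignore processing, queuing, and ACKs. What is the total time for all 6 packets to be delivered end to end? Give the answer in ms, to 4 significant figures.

126.4 ms

Per-hop transmission t_tx = L/R = 65000/3600000 = 18.0556 ms.
Per-hop propagation t_prop = 648/200000000 = 0.00324 ms.
Pipeline fill: first packet needs 2·t_tx to clear all hops; remaining 5 packets each add one t_tx.
Total = (2+6-1)·t_tx + 2·t_prop = 7·18.0556 + 2·0.00324 = 126.4 ms.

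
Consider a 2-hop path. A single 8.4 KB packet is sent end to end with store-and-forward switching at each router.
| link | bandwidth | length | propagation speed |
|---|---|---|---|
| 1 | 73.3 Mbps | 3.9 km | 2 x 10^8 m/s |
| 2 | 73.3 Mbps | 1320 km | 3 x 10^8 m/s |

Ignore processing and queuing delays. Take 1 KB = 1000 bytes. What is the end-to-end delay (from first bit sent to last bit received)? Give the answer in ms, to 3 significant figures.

L = 67200 bits.
Transmission delay per hop = L/R = 67200/73300000 = 0.91678 ms; 2 hops → 1.83356 ms.
Propagation delays (d/s per hop): 0.0195, 4.4 ms; sum = 4.4195 ms.
End-to-end = 6.25 ms.

6.25 ms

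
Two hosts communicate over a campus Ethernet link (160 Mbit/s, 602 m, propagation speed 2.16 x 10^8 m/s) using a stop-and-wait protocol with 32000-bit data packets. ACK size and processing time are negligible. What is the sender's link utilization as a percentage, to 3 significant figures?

t_tx = L/R = 32000/160000000 = 0.0002 s.
t_prop = 602/216000000 = 2.78704e-06 s; RTT = 5.57407e-06 s.
Cycle = t_tx + RTT = 0.000205574 s.
Utilization = t_tx / cycle = 0.0002/0.000205574 = 97.3 %.

97.3 %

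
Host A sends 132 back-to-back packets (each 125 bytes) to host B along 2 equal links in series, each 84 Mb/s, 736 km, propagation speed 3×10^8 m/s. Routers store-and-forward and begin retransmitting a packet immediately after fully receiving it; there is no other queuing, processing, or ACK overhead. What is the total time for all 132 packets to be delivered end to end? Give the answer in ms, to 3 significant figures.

Per-hop transmission t_tx = L/R = 1000/84000000 = 0.0119048 ms.
Per-hop propagation t_prop = 736000/300000000 = 2.45333 ms.
Pipeline fill: first packet needs 2·t_tx to clear all hops; remaining 131 packets each add one t_tx.
Total = (2+132-1)·t_tx + 2·t_prop = 133·0.0119048 + 2·2.45333 = 6.49 ms.

6.49 ms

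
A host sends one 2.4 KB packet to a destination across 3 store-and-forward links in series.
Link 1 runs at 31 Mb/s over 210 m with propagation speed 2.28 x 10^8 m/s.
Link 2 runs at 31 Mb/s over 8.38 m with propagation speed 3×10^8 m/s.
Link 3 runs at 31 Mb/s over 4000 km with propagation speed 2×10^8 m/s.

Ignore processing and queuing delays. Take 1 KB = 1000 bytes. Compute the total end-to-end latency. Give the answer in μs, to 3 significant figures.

L = 19200 bits.
Transmission delay per hop = L/R = 19200/31000000 = 619.355 μs; 3 hops → 1858.06 μs.
Propagation delays (d/s per hop): 0.921053, 0.0279333, 20000 μs; sum = 20000.9 μs.
End-to-end = 21900 μs.

21900 μs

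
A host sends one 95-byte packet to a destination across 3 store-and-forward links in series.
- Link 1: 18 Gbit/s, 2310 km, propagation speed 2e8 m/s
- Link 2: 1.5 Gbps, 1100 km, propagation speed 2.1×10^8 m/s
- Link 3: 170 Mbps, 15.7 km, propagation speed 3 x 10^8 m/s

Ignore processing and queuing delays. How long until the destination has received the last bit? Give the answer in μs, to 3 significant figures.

L = 95 × 8 = 760 bits.
Transmission delays (L/R per hop): 0.0422222, 0.506667, 4.47059 μs; sum = 5.01948 μs.
Propagation delays (d/s per hop): 11550, 5238.1, 52.3333 μs; sum = 16840.4 μs.
End-to-end = 16800 μs.

16800 μs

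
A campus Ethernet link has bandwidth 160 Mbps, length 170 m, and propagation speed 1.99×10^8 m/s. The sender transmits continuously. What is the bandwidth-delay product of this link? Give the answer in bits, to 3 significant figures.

137 bits

Propagation delay = 170 / 199000000 = 8.54271e-07 s.
BDP = R × t_prop = 160000000 × 8.54271e-07 = 136.683 bits.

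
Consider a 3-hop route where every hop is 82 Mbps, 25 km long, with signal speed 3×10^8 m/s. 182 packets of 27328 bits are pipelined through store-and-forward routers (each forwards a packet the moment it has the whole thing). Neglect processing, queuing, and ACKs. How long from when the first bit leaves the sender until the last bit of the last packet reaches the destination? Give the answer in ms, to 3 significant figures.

Per-hop transmission t_tx = L/R = 27328/82000000 = 0.333268 ms.
Per-hop propagation t_prop = 25000/300000000 = 0.0833333 ms.
Pipeline fill: first packet needs 3·t_tx to clear all hops; remaining 181 packets each add one t_tx.
Total = (3+182-1)·t_tx + 3·t_prop = 184·0.333268 + 3·0.0833333 = 61.6 ms.

61.6 ms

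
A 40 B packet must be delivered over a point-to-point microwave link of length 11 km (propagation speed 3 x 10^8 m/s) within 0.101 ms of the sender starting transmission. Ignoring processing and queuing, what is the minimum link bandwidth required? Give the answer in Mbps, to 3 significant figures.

4.97 Mbps

L = 320 bits.
Propagation delay = 11000 / 300000000 = 0.0366667 ms.
Transmission budget = 0.101 − 0.0366667 = 0.0643333 ms.
R ≥ L / t_tx = 320 bits / 6.43333e-05 s = 4.97 Mbps.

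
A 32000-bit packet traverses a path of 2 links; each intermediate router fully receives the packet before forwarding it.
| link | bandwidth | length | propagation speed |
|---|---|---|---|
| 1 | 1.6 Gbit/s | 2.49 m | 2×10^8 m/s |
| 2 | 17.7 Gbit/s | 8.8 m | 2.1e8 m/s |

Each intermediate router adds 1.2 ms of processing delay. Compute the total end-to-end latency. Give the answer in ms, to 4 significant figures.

1.222 ms

Transmission delays (L/R per hop): 0.02, 0.00180791 ms; sum = 0.0218079 ms.
Propagation delays (d/s per hop): 1.245e-05, 4.19048e-05 ms; sum = 5.43548e-05 ms.
Processing at 1 router(s): 1 × 1.2 ms = 1.2 ms.
End-to-end = 1.222 ms.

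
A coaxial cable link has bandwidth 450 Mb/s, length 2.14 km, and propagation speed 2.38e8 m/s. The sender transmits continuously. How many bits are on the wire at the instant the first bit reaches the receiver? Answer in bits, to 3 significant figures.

4050 bits

Propagation delay = 2140 / 238000000 = 8.9916e-06 s.
BDP = R × t_prop = 450000000 × 8.9916e-06 = 4046.22 bits.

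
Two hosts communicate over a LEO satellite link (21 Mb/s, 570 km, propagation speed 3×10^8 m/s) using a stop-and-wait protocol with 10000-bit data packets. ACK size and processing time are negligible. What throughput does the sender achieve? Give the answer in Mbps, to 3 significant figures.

2.34 Mbps

t_tx = L/R = 10000/21000000 = 0.00047619 s.
t_prop = 570000/300000000 = 0.0019 s; RTT = 0.0038 s.
Cycle = t_tx + RTT = 0.00427619 s.
Throughput = L / cycle = 10000 / 0.00427619 = 2.34 Mbps.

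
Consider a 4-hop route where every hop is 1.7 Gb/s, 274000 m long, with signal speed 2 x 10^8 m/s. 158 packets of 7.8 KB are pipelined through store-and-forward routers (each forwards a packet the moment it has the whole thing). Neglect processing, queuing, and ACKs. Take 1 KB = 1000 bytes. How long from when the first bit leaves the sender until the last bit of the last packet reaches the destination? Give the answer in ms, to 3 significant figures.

11.4 ms

Per-hop transmission t_tx = L/R = 62400/1700000000 = 0.0367059 ms.
Per-hop propagation t_prop = 274000/200000000 = 1.37 ms.
Pipeline fill: first packet needs 4·t_tx to clear all hops; remaining 157 packets each add one t_tx.
Total = (4+158-1)·t_tx + 4·t_prop = 161·0.0367059 + 4·1.37 = 11.4 ms.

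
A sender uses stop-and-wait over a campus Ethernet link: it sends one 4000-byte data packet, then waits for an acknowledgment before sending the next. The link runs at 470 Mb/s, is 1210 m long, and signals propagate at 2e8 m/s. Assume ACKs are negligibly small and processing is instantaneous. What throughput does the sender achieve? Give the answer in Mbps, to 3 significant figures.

t_tx = L/R = 32000/470000000 = 6.80851e-05 s.
t_prop = 1210/200000000 = 6.05e-06 s; RTT = 1.21e-05 s.
Cycle = t_tx + RTT = 8.01851e-05 s.
Throughput = L / cycle = 32000 / 8.01851e-05 = 399 Mbps.

399 Mbps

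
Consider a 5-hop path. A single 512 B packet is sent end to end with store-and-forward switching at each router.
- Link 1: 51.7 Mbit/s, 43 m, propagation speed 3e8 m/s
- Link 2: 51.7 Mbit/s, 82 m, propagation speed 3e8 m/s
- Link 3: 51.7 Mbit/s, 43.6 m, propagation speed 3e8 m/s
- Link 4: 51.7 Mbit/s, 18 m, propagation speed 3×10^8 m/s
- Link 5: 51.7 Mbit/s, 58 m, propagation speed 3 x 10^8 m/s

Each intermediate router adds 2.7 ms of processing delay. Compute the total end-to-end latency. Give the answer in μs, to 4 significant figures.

L = 512 × 8 = 4096 bits.
Transmission delay per hop = L/R = 4096/51700000 = 79.2263 μs; 5 hops → 396.132 μs.
Propagation delays (d/s per hop): 0.143333, 0.273333, 0.145333, 0.06, 0.193333 μs; sum = 0.815333 μs.
Processing at 4 router(s): 4 × 2.7 ms = 10800 μs.
End-to-end = 11200 μs.

11200 μs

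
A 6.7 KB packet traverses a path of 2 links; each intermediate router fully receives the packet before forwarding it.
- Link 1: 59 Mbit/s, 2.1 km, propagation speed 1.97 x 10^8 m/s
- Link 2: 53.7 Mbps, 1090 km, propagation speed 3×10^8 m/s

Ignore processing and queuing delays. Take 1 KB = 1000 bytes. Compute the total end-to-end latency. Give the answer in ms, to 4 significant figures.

5.551 ms

L = 53600 bits.
Transmission delays (L/R per hop): 0.908475, 0.998138 ms; sum = 1.90661 ms.
Propagation delays (d/s per hop): 0.0106599, 3.63333 ms; sum = 3.64399 ms.
End-to-end = 5.551 ms.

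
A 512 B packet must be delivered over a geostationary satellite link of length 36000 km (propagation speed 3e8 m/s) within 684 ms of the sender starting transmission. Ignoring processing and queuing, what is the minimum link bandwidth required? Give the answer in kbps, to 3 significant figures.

7.26 kbps

L = 4096 bits.
Propagation delay = 36000000 / 300000000 = 120 ms.
Transmission budget = 684 − 120 = 564 ms.
R ≥ L / t_tx = 4096 bits / 0.564 s = 7.26 kbps.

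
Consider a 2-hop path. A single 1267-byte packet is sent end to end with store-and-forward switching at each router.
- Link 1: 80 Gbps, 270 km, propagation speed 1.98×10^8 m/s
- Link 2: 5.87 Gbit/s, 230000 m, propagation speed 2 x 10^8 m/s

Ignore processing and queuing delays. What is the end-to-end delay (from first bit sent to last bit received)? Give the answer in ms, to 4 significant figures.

L = 1267 × 8 = 10136 bits.
Transmission delays (L/R per hop): 0.0001267, 0.00172675 ms; sum = 0.00185345 ms.
Propagation delays (d/s per hop): 1.36364, 1.15 ms; sum = 2.51364 ms.
End-to-end = 2.515 ms.

2.515 ms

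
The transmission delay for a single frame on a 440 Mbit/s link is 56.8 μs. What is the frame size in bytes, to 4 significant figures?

L = R × t_tx = 440000000 b/s × 5.68e-05 s = 24992 bits.
In bytes: 24992 / 8 = 3124 bytes.

3124 bytes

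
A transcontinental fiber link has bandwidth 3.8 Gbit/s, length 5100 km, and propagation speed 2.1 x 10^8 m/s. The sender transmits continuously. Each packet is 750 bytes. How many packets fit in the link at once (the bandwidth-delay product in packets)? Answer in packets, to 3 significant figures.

Propagation delay = 5100000 / 210000000 = 0.0242857 s.
BDP = R × t_prop = 3800000000 × 0.0242857 = 92285700 bits.
In packets of 6000 bits: 15400 packets.

15400 packets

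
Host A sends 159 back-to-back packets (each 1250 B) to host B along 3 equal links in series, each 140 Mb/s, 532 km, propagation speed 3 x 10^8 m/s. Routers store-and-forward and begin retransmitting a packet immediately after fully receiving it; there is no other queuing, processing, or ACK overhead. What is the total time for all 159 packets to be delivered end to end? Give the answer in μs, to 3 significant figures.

Per-hop transmission t_tx = L/R = 10000/140000000 = 71.4286 μs.
Per-hop propagation t_prop = 532000/300000000 = 1773.33 μs.
Pipeline fill: first packet needs 3·t_tx to clear all hops; remaining 158 packets each add one t_tx.
Total = (3+159-1)·t_tx + 3·t_prop = 161·71.4286 + 3·1773.33 = 16800 μs.

16800 μs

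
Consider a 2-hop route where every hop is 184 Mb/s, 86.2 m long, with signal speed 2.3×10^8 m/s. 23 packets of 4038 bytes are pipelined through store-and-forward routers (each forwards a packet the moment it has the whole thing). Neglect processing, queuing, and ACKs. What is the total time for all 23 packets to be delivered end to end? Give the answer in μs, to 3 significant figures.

Per-hop transmission t_tx = L/R = 32304/184000000 = 175.565 μs.
Per-hop propagation t_prop = 86.2/2.3e+08 = 0.374783 μs.
Pipeline fill: first packet needs 2·t_tx to clear all hops; remaining 22 packets each add one t_tx.
Total = (2+23-1)·t_tx + 2·t_prop = 24·175.565 + 2·0.374783 = 4210 μs.

4210 μs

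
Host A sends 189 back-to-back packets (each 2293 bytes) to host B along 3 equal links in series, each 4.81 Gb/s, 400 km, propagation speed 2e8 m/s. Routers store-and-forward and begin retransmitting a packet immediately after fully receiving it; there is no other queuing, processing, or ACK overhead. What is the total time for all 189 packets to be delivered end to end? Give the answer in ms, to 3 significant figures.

Per-hop transmission t_tx = L/R = 18344/4810000000 = 0.00381372 ms.
Per-hop propagation t_prop = 400000/200000000 = 2 ms.
Pipeline fill: first packet needs 3·t_tx to clear all hops; remaining 188 packets each add one t_tx.
Total = (3+189-1)·t_tx + 3·t_prop = 191·0.00381372 + 3·2 = 6.73 ms.

6.73 ms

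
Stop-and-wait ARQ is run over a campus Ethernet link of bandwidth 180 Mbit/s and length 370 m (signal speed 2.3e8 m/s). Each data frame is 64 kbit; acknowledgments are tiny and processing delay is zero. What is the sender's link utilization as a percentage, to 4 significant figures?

t_tx = L/R = 64000/180000000 = 0.000355556 s.
t_prop = 370/2.3e+08 = 1.6087e-06 s; RTT = 3.21739e-06 s.
Cycle = t_tx + RTT = 0.000358773 s.
Utilization = t_tx / cycle = 0.000355556/0.000358773 = 99.10 %.

99.10 %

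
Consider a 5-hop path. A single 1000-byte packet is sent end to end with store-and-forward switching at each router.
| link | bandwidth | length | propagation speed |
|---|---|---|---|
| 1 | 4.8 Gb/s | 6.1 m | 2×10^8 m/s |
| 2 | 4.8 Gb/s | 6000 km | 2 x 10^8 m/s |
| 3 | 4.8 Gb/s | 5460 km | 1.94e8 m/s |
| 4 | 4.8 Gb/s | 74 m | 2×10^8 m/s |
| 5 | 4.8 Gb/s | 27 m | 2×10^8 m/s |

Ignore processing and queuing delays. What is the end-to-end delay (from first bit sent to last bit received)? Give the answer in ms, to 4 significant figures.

58.15 ms

L = 1000 × 8 = 8000 bits.
Transmission delay per hop = L/R = 8000/4800000000 = 0.00166667 ms; 5 hops → 0.00833333 ms.
Propagation delays (d/s per hop): 3.05e-05, 30, 28.1443, 0.00037, 0.000135 ms; sum = 58.1449 ms.
End-to-end = 58.15 ms.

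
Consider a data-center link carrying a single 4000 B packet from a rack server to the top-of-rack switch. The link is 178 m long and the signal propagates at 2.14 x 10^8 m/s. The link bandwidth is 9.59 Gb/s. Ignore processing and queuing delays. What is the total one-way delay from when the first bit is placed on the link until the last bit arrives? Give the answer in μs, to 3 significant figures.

4.17 μs

L = 4000 × 8 = 32000 bits.
Transmission delay = L/R = 32000 / 9590000000 = 3.33681 μs.
Propagation delay = d/s = 178 m / 214000000 m/s = 0.831776 μs.
Total = 4.17 μs.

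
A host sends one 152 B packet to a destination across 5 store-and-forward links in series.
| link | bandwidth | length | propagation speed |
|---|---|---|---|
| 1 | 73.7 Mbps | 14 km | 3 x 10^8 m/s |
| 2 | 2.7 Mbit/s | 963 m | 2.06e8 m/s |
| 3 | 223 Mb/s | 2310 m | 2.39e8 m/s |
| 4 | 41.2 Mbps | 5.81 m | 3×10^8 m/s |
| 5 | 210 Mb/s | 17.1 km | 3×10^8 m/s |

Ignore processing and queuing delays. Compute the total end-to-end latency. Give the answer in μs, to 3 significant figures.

L = 152 × 8 = 1216 bits.
Transmission delays (L/R per hop): 16.4993, 450.37, 5.45291, 29.5146, 5.79048 μs; sum = 507.628 μs.
Propagation delays (d/s per hop): 46.6667, 4.67476, 9.66527, 0.0193667, 57 μs; sum = 118.026 μs.
End-to-end = 626 μs.

626 μs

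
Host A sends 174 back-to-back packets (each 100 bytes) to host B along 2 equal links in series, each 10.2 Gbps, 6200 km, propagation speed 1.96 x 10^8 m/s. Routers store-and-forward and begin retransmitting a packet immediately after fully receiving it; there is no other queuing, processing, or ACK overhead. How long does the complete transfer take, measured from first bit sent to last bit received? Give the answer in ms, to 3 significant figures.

63.3 ms

Per-hop transmission t_tx = L/R = 800/10200000000 = 7.84314e-05 ms.
Per-hop propagation t_prop = 6200000/196000000 = 31.6327 ms.
Pipeline fill: first packet needs 2·t_tx to clear all hops; remaining 173 packets each add one t_tx.
Total = (2+174-1)·t_tx + 2·t_prop = 175·7.84314e-05 + 2·31.6327 = 63.3 ms.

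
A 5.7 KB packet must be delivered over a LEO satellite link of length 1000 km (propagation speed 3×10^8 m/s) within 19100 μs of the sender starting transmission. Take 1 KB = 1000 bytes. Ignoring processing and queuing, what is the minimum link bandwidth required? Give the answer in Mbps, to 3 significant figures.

2.89 Mbps

L = 45600 bits.
Propagation delay = 1000000 / 300000000 = 3333.33 μs.
Transmission budget = 19100 − 3333.33 = 15766.7 μs.
R ≥ L / t_tx = 45600 bits / 0.0157667 s = 2.89 Mbps.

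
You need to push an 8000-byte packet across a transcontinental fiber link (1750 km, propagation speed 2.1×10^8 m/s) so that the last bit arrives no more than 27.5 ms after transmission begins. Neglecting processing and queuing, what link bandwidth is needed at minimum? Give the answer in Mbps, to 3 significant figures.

3.34 Mbps

L = 64000 bits.
Propagation delay = 1750000 / 210000000 = 8.33333 ms.
Transmission budget = 27.5 − 8.33333 = 19.1667 ms.
R ≥ L / t_tx = 64000 bits / 0.0191667 s = 3.34 Mbps.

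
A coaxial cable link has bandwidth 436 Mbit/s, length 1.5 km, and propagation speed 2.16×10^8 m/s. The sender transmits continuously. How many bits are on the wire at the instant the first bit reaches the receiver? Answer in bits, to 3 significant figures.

3030 bits

Propagation delay = 1500 / 216000000 = 6.94444e-06 s.
BDP = R × t_prop = 436000000 × 6.94444e-06 = 3027.78 bits.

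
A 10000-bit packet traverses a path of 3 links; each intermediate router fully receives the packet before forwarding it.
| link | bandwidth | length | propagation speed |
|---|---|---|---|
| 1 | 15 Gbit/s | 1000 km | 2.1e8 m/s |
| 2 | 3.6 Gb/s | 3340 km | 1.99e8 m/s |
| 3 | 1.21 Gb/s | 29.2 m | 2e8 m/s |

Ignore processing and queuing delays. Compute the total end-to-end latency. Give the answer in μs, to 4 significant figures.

Transmission delays (L/R per hop): 0.666667, 2.77778, 8.26446 μs; sum = 11.7089 μs.
Propagation delays (d/s per hop): 4761.9, 16783.9, 0.146 μs; sum = 21546 μs.
End-to-end = 21560 μs.

21560 μs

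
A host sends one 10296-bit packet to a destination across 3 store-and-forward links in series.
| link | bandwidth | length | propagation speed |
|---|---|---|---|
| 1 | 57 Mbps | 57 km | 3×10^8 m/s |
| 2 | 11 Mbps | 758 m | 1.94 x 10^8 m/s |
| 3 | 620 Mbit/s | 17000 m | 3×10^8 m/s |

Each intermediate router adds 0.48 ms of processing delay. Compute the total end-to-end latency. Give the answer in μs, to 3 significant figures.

Transmission delays (L/R per hop): 180.632, 936, 16.6065 μs; sum = 1133.24 μs.
Propagation delays (d/s per hop): 190, 3.90722, 56.6667 μs; sum = 250.574 μs.
Processing at 2 router(s): 2 × 0.48 ms = 960 μs.
End-to-end = 2340 μs.

2340 μs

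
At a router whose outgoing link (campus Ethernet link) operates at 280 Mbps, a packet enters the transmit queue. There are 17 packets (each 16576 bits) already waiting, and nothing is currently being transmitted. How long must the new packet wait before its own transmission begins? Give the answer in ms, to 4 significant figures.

Each queued packet: L/R = 16576/280000000 = 0.0592 ms.
17 queued → 1.0064 ms.
Queuing delay = 1.006 ms.

1.006 ms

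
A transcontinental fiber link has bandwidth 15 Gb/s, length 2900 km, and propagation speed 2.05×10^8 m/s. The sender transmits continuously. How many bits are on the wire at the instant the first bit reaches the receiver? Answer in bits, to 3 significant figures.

212000000 bits

Propagation delay = 2900000 / 2.05e+08 = 0.0141463 s.
BDP = R × t_prop = 15000000000 × 0.0141463 = 212195000 bits.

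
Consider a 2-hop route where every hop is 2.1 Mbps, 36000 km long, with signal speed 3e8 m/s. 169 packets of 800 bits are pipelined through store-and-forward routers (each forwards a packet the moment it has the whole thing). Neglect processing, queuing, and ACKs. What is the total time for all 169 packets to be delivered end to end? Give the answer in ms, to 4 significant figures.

304.8 ms

Per-hop transmission t_tx = L/R = 800/2100000 = 0.380952 ms.
Per-hop propagation t_prop = 36000000/300000000 = 120 ms.
Pipeline fill: first packet needs 2·t_tx to clear all hops; remaining 168 packets each add one t_tx.
Total = (2+169-1)·t_tx + 2·t_prop = 170·0.380952 + 2·120 = 304.8 ms.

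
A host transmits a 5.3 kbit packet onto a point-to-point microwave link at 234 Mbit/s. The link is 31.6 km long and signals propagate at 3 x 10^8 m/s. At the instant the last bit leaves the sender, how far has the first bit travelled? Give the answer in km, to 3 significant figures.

t_tx = L/R = 5300/234000000 = 2.26496e-05 s.
Distance = s × t_tx = 300000000 × 2.26496e-05 = 6.79 km.

6.79 km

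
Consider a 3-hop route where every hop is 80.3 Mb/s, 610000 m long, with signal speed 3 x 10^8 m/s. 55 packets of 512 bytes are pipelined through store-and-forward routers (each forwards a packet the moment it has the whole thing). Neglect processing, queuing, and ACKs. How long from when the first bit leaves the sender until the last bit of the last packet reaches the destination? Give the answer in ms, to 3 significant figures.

9.01 ms

Per-hop transmission t_tx = L/R = 4096/80300000 = 0.0510087 ms.
Per-hop propagation t_prop = 610000/300000000 = 2.03333 ms.
Pipeline fill: first packet needs 3·t_tx to clear all hops; remaining 54 packets each add one t_tx.
Total = (3+55-1)·t_tx + 3·t_prop = 57·0.0510087 + 3·2.03333 = 9.01 ms.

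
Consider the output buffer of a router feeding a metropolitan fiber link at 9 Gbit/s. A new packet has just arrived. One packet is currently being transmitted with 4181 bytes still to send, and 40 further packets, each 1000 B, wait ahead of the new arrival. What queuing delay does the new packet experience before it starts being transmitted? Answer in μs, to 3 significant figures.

39.3 μs

Each queued packet: L/R = 8000/9000000000 = 0.888889 μs.
40 queued → 35.5556 μs.
Plus remaining 33448 bits of current packet: 3.71644 μs.
Queuing delay = 39.3 μs.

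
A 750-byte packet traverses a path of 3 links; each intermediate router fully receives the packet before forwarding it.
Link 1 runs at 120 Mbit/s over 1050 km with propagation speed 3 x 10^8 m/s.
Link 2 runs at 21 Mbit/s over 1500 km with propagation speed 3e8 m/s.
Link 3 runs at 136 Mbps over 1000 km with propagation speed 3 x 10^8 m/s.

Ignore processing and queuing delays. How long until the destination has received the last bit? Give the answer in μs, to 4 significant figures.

L = 750 × 8 = 6000 bits.
Transmission delays (L/R per hop): 50, 285.714, 44.1176 μs; sum = 379.832 μs.
Propagation delays (d/s per hop): 3500, 5000, 3333.33 μs; sum = 11833.3 μs.
End-to-end = 12210 μs.

12210 μs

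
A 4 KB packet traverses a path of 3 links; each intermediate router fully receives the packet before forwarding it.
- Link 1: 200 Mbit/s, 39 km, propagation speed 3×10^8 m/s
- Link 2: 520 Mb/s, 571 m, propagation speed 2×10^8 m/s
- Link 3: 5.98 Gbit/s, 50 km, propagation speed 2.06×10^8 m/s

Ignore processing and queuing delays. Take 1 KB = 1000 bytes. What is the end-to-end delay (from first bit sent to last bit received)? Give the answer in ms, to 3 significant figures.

L = 32000 bits.
Transmission delays (L/R per hop): 0.16, 0.0615385, 0.00535117 ms; sum = 0.22689 ms.
Propagation delays (d/s per hop): 0.13, 0.002855, 0.242718 ms; sum = 0.375573 ms.
End-to-end = 0.602 ms.

0.602 ms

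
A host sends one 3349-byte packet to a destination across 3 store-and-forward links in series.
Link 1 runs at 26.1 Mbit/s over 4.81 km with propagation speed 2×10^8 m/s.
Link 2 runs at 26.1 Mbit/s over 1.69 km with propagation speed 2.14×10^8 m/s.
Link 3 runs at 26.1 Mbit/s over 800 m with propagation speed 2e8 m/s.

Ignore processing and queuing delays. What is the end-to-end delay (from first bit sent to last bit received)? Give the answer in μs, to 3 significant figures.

3120 μs

L = 3349 × 8 = 26792 bits.
Transmission delay per hop = L/R = 26792/26100000 = 1026.51 μs; 3 hops → 3079.54 μs.
Propagation delays (d/s per hop): 24.05, 7.8972, 4 μs; sum = 35.9472 μs.
End-to-end = 3120 μs.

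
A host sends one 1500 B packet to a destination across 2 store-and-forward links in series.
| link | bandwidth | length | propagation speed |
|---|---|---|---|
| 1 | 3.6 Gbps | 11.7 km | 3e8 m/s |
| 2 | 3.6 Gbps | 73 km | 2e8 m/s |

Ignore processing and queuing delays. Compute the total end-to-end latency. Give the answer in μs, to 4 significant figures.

410.7 μs

L = 1500 × 8 = 12000 bits.
Transmission delay per hop = L/R = 12000/3600000000 = 3.33333 μs; 2 hops → 6.66667 μs.
Propagation delays (d/s per hop): 39, 365 μs; sum = 404 μs.
End-to-end = 410.7 μs.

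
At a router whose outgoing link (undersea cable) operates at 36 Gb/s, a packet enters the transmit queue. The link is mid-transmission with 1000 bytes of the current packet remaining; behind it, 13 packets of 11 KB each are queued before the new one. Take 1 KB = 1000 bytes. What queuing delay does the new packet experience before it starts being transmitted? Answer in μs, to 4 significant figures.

Each queued packet: L/R = 88000/36000000000 = 2.44444 μs.
13 queued → 31.7778 μs.
Plus remaining 8000 bits of current packet: 0.222222 μs.
Queuing delay = 32.00 μs.

32.00 μs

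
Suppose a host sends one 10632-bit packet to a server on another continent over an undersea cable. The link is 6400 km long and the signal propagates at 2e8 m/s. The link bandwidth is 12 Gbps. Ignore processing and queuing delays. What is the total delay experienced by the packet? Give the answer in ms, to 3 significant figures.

Transmission delay = L/R = 10632 / 12000000000 = 0.000886 ms.
Propagation delay = d/s = 6400000 m / 200000000 m/s = 32 ms.
Total = 32.0 ms.

32.0 ms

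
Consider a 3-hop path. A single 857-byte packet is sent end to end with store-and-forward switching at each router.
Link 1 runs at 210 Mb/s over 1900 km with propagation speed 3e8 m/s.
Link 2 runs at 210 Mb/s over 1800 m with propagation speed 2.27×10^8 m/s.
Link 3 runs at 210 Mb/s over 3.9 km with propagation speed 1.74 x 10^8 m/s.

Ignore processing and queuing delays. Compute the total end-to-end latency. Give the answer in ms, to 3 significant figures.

L = 857 × 8 = 6856 bits.
Transmission delay per hop = L/R = 6856/210000000 = 0.0326476 ms; 3 hops → 0.0979429 ms.
Propagation delays (d/s per hop): 6.33333, 0.00792952, 0.0224138 ms; sum = 6.36368 ms.
End-to-end = 6.46 ms.

6.46 ms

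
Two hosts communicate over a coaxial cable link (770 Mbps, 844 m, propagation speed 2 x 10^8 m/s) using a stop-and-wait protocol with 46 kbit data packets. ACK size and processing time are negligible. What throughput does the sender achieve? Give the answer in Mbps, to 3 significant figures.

675 Mbps

t_tx = L/R = 46000/770000000 = 5.97403e-05 s.
t_prop = 844/200000000 = 4.22e-06 s; RTT = 8.44e-06 s.
Cycle = t_tx + RTT = 6.81803e-05 s.
Throughput = L / cycle = 46000 / 6.81803e-05 = 675 Mbps.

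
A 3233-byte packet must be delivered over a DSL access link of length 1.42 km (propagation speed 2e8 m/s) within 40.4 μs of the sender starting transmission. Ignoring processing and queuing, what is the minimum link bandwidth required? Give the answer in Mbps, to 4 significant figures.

776.7 Mbps

L = 25864 bits.
Propagation delay = 1420 / 200000000 = 7.1 μs.
Transmission budget = 40.4 − 7.1 = 33.3 μs.
R ≥ L / t_tx = 25864 bits / 3.33e-05 s = 776.7 Mbps.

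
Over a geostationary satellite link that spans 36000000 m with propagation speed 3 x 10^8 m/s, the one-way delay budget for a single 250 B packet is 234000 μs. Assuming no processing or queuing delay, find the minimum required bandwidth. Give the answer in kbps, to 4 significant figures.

L = 2000 bits.
Propagation delay = 36000000 / 300000000 = 120000 μs.
Transmission budget = 234000 − 120000 = 114000 μs.
R ≥ L / t_tx = 2000 bits / 0.114 s = 17.54 kbps.

17.54 kbps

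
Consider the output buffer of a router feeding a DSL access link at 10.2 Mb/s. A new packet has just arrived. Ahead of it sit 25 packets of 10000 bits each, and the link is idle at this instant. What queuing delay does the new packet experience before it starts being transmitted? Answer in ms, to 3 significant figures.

24.5 ms

Each queued packet: L/R = 10000/10200000 = 0.980392 ms.
25 queued → 24.5098 ms.
Queuing delay = 24.5 ms.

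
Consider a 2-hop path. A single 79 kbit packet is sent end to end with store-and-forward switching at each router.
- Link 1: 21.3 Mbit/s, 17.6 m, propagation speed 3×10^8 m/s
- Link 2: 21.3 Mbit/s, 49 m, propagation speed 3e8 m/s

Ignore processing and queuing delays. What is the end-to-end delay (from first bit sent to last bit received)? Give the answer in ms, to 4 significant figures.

L = 79000 bits.
Transmission delay per hop = L/R = 79000/21300000 = 3.70892 ms; 2 hops → 7.41784 ms.
Propagation delays (d/s per hop): 5.86667e-05, 0.000163333 ms; sum = 0.000222 ms.
End-to-end = 7.418 ms.

7.418 ms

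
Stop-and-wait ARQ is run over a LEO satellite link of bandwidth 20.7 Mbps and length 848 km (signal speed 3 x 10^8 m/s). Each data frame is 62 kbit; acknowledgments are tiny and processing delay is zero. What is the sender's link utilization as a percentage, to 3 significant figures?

34.6 %

t_tx = L/R = 62000/20700000 = 0.00299517 s.
t_prop = 848000/300000000 = 0.00282667 s; RTT = 0.00565333 s.
Cycle = t_tx + RTT = 0.0086485 s.
Utilization = t_tx / cycle = 0.00299517/0.0086485 = 34.6 %.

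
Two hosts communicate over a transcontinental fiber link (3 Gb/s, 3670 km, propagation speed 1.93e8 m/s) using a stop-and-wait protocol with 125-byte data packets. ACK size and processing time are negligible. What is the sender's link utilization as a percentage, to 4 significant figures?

0.0008765 %

t_tx = L/R = 1000/3000000000 = 3.33333e-07 s.
t_prop = 3670000/193000000 = 0.0190155 s; RTT = 0.0380311 s.
Cycle = t_tx + RTT = 0.0380314 s.
Utilization = t_tx / cycle = 3.33333e-07/0.0380314 = 0.0008765 %.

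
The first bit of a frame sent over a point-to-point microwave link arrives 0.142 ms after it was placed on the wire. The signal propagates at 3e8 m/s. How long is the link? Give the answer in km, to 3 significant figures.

d = s × t_prop = 300000000 × 0.000142 = 42.6 km.

42.6 km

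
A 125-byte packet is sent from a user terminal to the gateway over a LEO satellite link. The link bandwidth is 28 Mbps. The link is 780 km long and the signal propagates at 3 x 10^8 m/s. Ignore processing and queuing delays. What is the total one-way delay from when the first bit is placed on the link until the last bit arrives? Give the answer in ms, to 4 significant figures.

2.636 ms

L = 125 × 8 = 1000 bits.
Transmission delay = L/R = 1000 / 28000000 = 0.0357143 ms.
Propagation delay = d/s = 780000 m / 300000000 m/s = 2.6 ms.
Total = 2.636 ms.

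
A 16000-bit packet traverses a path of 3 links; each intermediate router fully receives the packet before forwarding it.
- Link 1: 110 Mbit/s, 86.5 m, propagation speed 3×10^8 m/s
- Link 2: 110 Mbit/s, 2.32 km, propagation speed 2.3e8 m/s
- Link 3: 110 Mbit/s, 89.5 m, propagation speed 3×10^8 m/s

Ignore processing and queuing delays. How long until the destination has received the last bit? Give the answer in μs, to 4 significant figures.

447.0 μs

Transmission delay per hop = L/R = 16000/110000000 = 145.455 μs; 3 hops → 436.364 μs.
Propagation delays (d/s per hop): 0.288333, 10.087, 0.298333 μs; sum = 10.6736 μs.
End-to-end = 447.0 μs.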